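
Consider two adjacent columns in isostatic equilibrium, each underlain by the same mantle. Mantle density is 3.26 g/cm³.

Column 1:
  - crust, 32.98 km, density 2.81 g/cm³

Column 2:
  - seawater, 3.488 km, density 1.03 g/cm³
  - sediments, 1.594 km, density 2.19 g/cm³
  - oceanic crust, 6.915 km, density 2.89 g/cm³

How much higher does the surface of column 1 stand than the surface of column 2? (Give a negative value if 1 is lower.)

0.858 km

For any compensation level in the mantle, the mantle terms cancel and isostasy reduces to e = (Σt_1 − Σt_2) − (Σ(ρt)_1 − Σ(ρt)_2) / ρ_m.
Σt_1 = 32.98 km; Σt_2 = 11.997 km; Σ(ρt)_1 = 92.6738; Σ(ρt)_2 = 27.06785 (in km·g/cm³).
e = (32.98 − 11.997) − (92.6738 − 27.06785) / 3.26 = 0.858 km.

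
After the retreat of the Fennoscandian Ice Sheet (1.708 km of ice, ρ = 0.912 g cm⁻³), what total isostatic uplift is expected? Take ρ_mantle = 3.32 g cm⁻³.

0.469 km

Removing the load lets mantle flow back in; uplift u satisfies ρ_ice t = ρ_m u.
u = t ρ_ice/ρ_m = 1.708 km × 0.912/3.32 = 0.469 km.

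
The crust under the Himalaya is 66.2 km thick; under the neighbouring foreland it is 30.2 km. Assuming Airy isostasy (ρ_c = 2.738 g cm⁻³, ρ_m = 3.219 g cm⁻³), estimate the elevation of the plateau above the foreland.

5.38 km

Excess crust Δ = 66.2 km − 30.2 km = 36 km, split between elevation h and root r with h + r = Δ.
Airy balance ρ_c h = (ρ_m − ρ_c) r gives r = h ρ_c/(ρ_m − ρ_c), so h (1 + ρ_c/(ρ_m − ρ_c)) = Δ, i.e. h = Δ (ρ_m − ρ_c)/ρ_m.
h = 36 km × 0.481/3.219 = 5.38 km.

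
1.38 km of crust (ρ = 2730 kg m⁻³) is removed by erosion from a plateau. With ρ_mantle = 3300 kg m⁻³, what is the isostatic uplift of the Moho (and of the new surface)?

1.14 km

Unloading: uplift u = e ρ_c/ρ_m = 1.38 km × 2730/3300 = 1.14 km.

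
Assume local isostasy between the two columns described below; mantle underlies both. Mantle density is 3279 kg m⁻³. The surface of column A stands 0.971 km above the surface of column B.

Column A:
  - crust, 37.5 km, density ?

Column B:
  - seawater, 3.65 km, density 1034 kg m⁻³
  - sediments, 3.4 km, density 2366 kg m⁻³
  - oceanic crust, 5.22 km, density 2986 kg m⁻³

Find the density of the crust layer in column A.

2850 kg m⁻³

Take the compensation level at the base of the deeper column (depth z_c below the surface of column A) and equate Σ ρ_i t_i down to z_c; mantle fills any gap and the z_c terms cancel.
Column A: 37.5×ρ + (z_c − 37.5)×3279
Column B: 0.971×0 + 3.65×1034 + 3.4×2366 + 5.22×2986 + (z_c − 0.971 − 12.27)×3279
The z_c×3279 term appears on both sides and cancels. Collect the known terms of each column as K = Σ(ρt)_known − 3279 × (depth of known layers): K_A = 0 − 3279×37.5 = −122962.5; K_B = 27405.42 − 3279×(0.971 + 12.27) = −16011.819.
Balance: K_A + 37.5×ρ = K_B, so ρ = (K_B − K_A)/37.5 = 106951/37.5 = 2850 kg m⁻³.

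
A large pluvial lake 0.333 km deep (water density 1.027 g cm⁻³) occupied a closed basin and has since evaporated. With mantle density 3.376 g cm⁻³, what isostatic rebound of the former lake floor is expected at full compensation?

0.101 km

u = d ρ_w/ρ_m = 0.333 km × 1.027/3.376 = 0.101 km.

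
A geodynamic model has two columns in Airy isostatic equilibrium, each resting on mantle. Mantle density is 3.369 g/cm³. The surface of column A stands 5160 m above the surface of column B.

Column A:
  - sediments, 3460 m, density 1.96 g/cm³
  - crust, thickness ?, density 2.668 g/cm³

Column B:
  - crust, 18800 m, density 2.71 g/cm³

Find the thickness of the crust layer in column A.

35500 m

Take the compensation level at the base of the deeper column (depth z_c below the surface of column A) and equate Σ ρ_i t_i down to z_c; mantle fills any gap and the z_c terms cancel.
Column A: 3460×1.96 + x×2.668 + (z_c − 3460 − x)×3.369
Column B: 5160×0 + 18800×2.71 + (z_c − 5160 − 18800)×3.369
The z_c×3.369 term appears on both sides and cancels. Collect the known terms of each column as K = Σ(ρt)_known − 3.369 × (depth of known layers): K_A = 6781.6 − 3.369×3460 = −4875.14; K_B = 50948 − 3.369×(5160 + 18800) = −29773.24.
Balance: K_A − x×(3.369 − 2.668) = K_B, so x = (K_A − K_B)/(3.369 − 2.668) = 24898.1/0.701 = 35500 m.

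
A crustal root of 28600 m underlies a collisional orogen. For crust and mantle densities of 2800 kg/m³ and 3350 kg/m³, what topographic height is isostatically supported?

Equating mass per unit area of the two columns: ρ_c h = (ρ_m − ρ_c) r.
h = r (ρ_m − ρ_c) / ρ_c = 28600 m × (3350 − 2800) / 2800 = 5620 m.

5620 m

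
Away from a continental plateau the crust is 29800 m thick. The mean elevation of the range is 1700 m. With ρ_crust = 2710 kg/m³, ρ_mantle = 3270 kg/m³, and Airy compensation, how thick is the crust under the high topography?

Root depth r = h ρ_c / (ρ_m − ρ_c) = 1700 m × 2710 / 560 = 8227 m.
Total thickness = T + h + r = 29800 m + 1700 m + 8227 m = 39700 m.

39700 m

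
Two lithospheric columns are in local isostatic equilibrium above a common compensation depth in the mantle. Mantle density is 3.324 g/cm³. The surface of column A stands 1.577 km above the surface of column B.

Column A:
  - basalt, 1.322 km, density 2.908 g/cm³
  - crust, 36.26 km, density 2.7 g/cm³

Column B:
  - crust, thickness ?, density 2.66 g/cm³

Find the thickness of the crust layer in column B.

Take the compensation level at the base of the deeper column (depth z_c below the surface of column A) and equate Σ ρ_i t_i down to z_c; mantle fills any gap and the z_c terms cancel.
Column A: 1.322×2.908 + 36.26×2.7 + (z_c − 37.582)×3.324
Column B: 1.577×0 + x×2.66 + (z_c − 1.577 − 0 − x)×3.324
The z_c×3.324 term appears on both sides and cancels. Collect the known terms of each column as K = Σ(ρt)_known − 3.324 × (depth of known layers): K_A = 101.746376 − 3.324×37.582 = −23.176192; K_B = 0 − 3.324×(1.577 + 0) = −5.241948.
Balance: K_A = K_B − x×(3.324 − 2.66), so x = (K_B − K_A)/(3.324 − 2.66) = 17.9342/0.664 = 27 km.

27 km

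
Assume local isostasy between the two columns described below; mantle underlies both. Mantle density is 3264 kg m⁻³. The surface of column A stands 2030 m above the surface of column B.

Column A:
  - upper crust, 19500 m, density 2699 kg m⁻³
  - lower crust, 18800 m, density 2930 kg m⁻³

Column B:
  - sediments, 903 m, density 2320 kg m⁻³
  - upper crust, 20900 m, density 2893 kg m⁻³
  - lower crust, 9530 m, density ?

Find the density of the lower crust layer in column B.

3050 kg m⁻³

Take the compensation level at the base of the deeper column (depth z_c below the surface of column A) and equate Σ ρ_i t_i down to z_c; mantle fills any gap and the z_c terms cancel.
Column A: 19500×2699 + 18800×2930 + (z_c − 38300)×3264
Column B: 2030×0 + 903×2320 + 20900×2893 + 9530×ρ + (z_c − 2030 − 31333)×3264
The z_c×3264 term appears on both sides and cancels. Collect the known terms of each column as K = Σ(ρt)_known − 3264 × (depth of known layers): K_A = 107714500 − 3264×38300 = −17296700; K_B = 62558660 − 3264×(2030 + 31333) = −46338172.
Balance: K_A = K_B + 9530×ρ, so ρ = (K_A − K_B)/9530 = 29041500/9530 = 3050 kg m⁻³.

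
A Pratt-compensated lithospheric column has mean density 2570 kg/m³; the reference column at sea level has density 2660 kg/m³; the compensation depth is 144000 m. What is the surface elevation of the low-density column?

5040 m

ρ_ref D = ρ (D + h) → h = D (ρ_ref − ρ)/ρ.
h = 144000 m × (2660 − 2570)/2570 = 5040 m.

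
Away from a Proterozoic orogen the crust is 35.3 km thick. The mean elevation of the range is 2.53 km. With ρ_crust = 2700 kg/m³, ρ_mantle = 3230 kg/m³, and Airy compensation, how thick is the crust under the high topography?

50.7 km

Root depth r = h ρ_c / (ρ_m − ρ_c) = 2.53 km × 2700 / 530 = 12.89 km.
Total thickness = T + h + r = 35.3 km + 2.53 km + 12.89 km = 50.7 km.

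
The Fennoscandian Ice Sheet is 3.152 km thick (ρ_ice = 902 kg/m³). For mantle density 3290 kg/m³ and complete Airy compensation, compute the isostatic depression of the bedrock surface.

Balancing pressure at the compensation depth: the ice load ρ_ice t is balanced by mantle displaced below, ρ_m s.
s = t ρ_ice / ρ_m = 3.152 km × 902/3290 = 0.864 km.

0.864 km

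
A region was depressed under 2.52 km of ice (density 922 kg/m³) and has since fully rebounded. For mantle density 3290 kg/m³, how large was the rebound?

Removing the load lets mantle flow back in; uplift u satisfies ρ_ice t = ρ_m u.
u = t ρ_ice/ρ_m = 2.52 km × 922/3290 = 0.706 km.

0.706 km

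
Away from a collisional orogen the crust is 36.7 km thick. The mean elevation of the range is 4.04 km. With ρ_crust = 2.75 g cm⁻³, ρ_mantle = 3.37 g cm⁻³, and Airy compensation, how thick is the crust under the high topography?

58.7 km

Root depth r = h ρ_c / (ρ_m − ρ_c) = 4.04 km × 2.75 / 0.62 = 17.92 km.
Total thickness = T + h + r = 36.7 km + 4.04 km + 17.92 km = 58.7 km.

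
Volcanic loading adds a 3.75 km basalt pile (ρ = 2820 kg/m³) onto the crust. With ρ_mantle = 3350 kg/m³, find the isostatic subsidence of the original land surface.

Subaerial loading: s = t ρ_load / ρ_m.
s = 3.75 km × 2820/3350 = 3.16 km.

3.16 km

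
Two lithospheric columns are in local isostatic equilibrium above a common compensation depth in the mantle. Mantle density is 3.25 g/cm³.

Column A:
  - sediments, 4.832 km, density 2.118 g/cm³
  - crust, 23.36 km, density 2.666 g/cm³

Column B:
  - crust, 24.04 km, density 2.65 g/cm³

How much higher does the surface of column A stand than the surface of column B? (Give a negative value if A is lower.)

For any compensation level in the mantle, the mantle terms cancel and isostasy reduces to e = (Σt_A − Σt_B) − (Σ(ρt)_A − Σ(ρt)_B) / ρ_m.
Σt_A = 28.192 km; Σt_B = 24.04 km; Σ(ρt)_A = 72.511936; Σ(ρt)_B = 63.706 (in km·g/cm³).
e = (28.192 − 24.04) − (72.511936 − 63.706) / 3.25 = 1.44 km.

1.44 km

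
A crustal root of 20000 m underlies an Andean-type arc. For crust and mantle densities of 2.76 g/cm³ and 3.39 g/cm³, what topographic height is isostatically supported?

By Archimedes' principle applied to the lithosphere: ρ_c h = (ρ_m − ρ_c) r.
h = r (ρ_m − ρ_c) / ρ_c = 20000 m × (3.39 − 2.76) / 2.76 = 4570 m.

4570 m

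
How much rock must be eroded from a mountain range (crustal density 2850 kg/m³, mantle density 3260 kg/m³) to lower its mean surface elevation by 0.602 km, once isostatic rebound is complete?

Net drop Δ = e − u = e − e ρ_c/ρ_m = e (ρ_m − ρ_c)/ρ_m.
e = Δ ρ_m/(ρ_m − ρ_c) = 0.602 km × 3260/410 = 4.79 km.

4.79 km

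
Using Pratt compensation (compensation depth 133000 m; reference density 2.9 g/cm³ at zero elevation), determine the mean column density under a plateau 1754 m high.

Pratt balance: ρ_ref D = ρ (D + h).
ρ = ρ_ref D/(D + h) = 2.9 × 133000 m/(133000 m + 1754 m) = 2.86 g/cm³.

2.86 g/cm³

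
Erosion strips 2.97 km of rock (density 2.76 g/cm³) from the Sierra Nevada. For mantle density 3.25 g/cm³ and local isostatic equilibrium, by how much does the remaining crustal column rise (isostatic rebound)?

Unloading: uplift u = e ρ_c/ρ_m = 2.97 km × 2.76/3.25 = 2.52 km.

2.52 km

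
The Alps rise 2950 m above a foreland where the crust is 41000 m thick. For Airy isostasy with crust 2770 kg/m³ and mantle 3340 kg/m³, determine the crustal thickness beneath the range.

Root depth r = h ρ_c / (ρ_m − ρ_c) = 2950 m × 2770 / 570 = 14340 m.
Total thickness = T + h + r = 41000 m + 2950 m + 14340 m = 58300 m.

58300 m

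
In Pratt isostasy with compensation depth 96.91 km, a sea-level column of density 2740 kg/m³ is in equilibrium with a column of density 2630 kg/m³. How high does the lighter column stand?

4.05 km

ρ_ref D = ρ (D + h) → h = D (ρ_ref − ρ)/ρ.
h = 96.91 km × (2740 − 2630)/2630 = 4.05 km.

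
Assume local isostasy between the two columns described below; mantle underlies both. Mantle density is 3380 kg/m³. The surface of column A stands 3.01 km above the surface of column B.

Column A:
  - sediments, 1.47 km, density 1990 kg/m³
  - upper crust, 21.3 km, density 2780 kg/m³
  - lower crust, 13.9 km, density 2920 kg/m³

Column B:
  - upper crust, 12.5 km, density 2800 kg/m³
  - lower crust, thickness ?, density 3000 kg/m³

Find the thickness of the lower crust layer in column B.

9.98 km

Take the compensation level at the base of the deeper column (depth z_c below the surface of column A) and equate Σ ρ_i t_i down to z_c; mantle fills any gap and the z_c terms cancel.
Column A: 1.47×1990 + 21.3×2780 + 13.9×2920 + (z_c − 36.67)×3380
Column B: 3.01×0 + 12.5×2800 + x×3000 + (z_c − 3.01 − 12.5 − x)×3380
The z_c×3380 term appears on both sides and cancels. Collect the known terms of each column as K = Σ(ρt)_known − 3380 × (depth of known layers): K_A = 102727.3 − 3380×36.67 = −21217.3; K_B = 35000 − 3380×(3.01 + 12.5) = −17423.8.
Balance: K_A = K_B − x×(3380 − 3000), so x = (K_B − K_A)/(3380 − 3000) = 3793.5/380 = 9.98 km.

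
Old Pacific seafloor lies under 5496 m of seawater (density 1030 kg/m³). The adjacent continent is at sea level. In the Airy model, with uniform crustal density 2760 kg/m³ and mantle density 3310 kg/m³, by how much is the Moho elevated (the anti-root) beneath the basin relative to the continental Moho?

Equating mass per unit area of the two columns: replacing crust with seawater at the top is compensated by replacing crust with mantle at the base: d (ρ_c − ρ_w) = a (ρ_m − ρ_c).
a = d (ρ_c − ρ_w)/(ρ_m − ρ_c) = 5496 m × 1730/550 = 17300 m.

17300 m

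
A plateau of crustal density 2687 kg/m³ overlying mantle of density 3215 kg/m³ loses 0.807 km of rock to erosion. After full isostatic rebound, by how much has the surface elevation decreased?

Rebound u = e ρ_c/ρ_m = 0.807 km × 2687/3215 = 0.6745 km.
Net surface drop = e − u = 0.807 km − 0.6745 km = e (ρ_m − ρ_c)/ρ_m = 0.133 km.

0.133 km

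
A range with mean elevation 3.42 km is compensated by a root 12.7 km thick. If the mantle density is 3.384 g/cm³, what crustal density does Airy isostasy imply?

2.67 g/cm³

ρ_c h = (ρ_m − ρ_c) r → ρ_c (h + r) = ρ_m r → ρ_c = ρ_m r / (h + r).
ρ_c = 3.384 × 12.7 km / (3.42 km + 12.7 km) = 2.67 g/cm³.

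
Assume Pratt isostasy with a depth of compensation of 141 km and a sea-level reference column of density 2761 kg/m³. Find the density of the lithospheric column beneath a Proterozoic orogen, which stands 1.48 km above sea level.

Pratt balance: ρ_ref D = ρ (D + h).
ρ = ρ_ref D/(D + h) = 2761 × 141 km/(141 km + 1.48 km) = 2730 kg/m³.

2730 kg/m³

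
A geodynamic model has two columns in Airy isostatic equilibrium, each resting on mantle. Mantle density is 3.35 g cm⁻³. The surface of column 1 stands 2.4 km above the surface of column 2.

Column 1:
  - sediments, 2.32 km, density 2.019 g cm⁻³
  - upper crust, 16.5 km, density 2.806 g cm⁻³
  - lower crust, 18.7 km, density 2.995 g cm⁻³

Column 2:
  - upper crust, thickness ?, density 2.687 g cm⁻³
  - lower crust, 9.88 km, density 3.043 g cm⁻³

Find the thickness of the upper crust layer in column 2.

Take the compensation level at the base of the deeper column (depth z_c below the surface of column 1) and equate Σ ρ_i t_i down to z_c; mantle fills any gap and the z_c terms cancel.
Column 1: 2.32×2.019 + 16.5×2.806 + 18.7×2.995 + (z_c − 37.52)×3.35
Column 2: 2.4×0 + x×2.687 + 9.88×3.043 + (z_c − 2.4 − 9.88 − x)×3.35
The z_c×3.35 term appears on both sides and cancels. Collect the known terms of each column as K = Σ(ρt)_known − 3.35 × (depth of known layers): K_1 = 106.98958 − 3.35×37.52 = −18.70242; K_2 = 30.06484 − 3.35×(2.4 + 9.88) = −11.07316.
Balance: K_1 = K_2 − x×(3.35 − 2.687), so x = (K_2 − K_1)/(3.35 − 2.687) = 7.62926/0.663 = 11.5 km.

11.5 km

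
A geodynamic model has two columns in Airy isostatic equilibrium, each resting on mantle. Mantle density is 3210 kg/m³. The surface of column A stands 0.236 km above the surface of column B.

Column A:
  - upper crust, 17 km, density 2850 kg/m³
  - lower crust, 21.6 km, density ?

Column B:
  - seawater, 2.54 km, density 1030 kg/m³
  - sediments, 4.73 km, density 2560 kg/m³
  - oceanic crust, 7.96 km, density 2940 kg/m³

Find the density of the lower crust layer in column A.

2960 kg/m³

Take the compensation level at the base of the deeper column (depth z_c below the surface of column A) and equate Σ ρ_i t_i down to z_c; mantle fills any gap and the z_c terms cancel.
Column A: 17×2850 + 21.6×ρ + (z_c − 38.6)×3210
Column B: 0.236×0 + 2.54×1030 + 4.73×2560 + 7.96×2940 + (z_c − 0.236 − 15.23)×3210
The z_c×3210 term appears on both sides and cancels. Collect the known terms of each column as K = Σ(ρt)_known − 3210 × (depth of known layers): K_A = 48450 − 3210×38.6 = −75456; K_B = 38127.4 − 3210×(0.236 + 15.23) = −11518.46.
Balance: K_A + 21.6×ρ = K_B, so ρ = (K_B − K_A)/21.6 = 63937.5/21.6 = 2960 kg/m³.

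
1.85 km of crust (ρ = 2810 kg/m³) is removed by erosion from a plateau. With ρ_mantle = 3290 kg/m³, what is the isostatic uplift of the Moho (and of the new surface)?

Unloading: uplift u = e ρ_c/ρ_m = 1.85 km × 2810/3290 = 1.58 km.

1.58 km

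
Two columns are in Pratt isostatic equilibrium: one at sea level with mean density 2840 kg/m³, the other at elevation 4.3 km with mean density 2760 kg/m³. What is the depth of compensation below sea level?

ρ_ref D = ρ (D + h) → D (ρ_ref − ρ) = ρ h.
D = ρ h/(ρ_ref − ρ) = 2760 × 4.3 km/(2840 − 2760) = 148 km.

148 km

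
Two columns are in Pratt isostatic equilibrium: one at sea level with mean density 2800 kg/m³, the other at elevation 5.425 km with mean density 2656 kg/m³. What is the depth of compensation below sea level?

100 km

ρ_ref D = ρ (D + h) → D (ρ_ref − ρ) = ρ h.
D = ρ h/(ρ_ref − ρ) = 2656 × 5.425 km/(2800 − 2656) = 100 km.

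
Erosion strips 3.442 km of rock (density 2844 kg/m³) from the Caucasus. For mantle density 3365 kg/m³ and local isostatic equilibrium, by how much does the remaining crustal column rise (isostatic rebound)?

Unloading: uplift u = e ρ_c/ρ_m = 3.442 km × 2844/3365 = 2.91 km.

2.91 km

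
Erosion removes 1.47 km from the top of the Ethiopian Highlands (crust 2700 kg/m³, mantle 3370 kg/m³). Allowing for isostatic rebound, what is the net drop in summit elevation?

0.292 km

Rebound u = e ρ_c/ρ_m = 1.47 km × 2700/3370 = 1.178 km.
Net surface drop = e − u = 1.47 km − 1.178 km = e (ρ_m − ρ_c)/ρ_m = 0.292 km.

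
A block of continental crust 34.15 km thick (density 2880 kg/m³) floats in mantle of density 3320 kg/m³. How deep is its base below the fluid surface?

29.6 km

Draft d = t ρ_obj/ρ_fluid = 34.15 km × 2880/3320 = 29.6 km.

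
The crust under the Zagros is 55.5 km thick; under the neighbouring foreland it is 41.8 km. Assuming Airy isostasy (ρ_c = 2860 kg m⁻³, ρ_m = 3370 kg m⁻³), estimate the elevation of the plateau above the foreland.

2.07 km

Excess crust Δ = 55.5 km − 41.8 km = 13.7 km, split between elevation h and root r with h + r = Δ.
Airy balance ρ_c h = (ρ_m − ρ_c) r gives r = h ρ_c/(ρ_m − ρ_c), so h (1 + ρ_c/(ρ_m − ρ_c)) = Δ, i.e. h = Δ (ρ_m − ρ_c)/ρ_m.
h = 13.7 km × 510/3370 = 2.07 km.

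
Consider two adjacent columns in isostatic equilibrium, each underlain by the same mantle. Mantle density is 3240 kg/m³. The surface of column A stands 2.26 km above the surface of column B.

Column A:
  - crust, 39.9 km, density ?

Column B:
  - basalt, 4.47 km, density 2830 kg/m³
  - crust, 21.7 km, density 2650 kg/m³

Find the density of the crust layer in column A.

Take the compensation level at the base of the deeper column (depth z_c below the surface of column A) and equate Σ ρ_i t_i down to z_c; mantle fills any gap and the z_c terms cancel.
Column A: 39.9×ρ + (z_c − 39.9)×3240
Column B: 2.26×0 + 4.47×2830 + 21.7×2650 + (z_c − 2.26 − 26.17)×3240
The z_c×3240 term appears on both sides and cancels. Collect the known terms of each column as K = Σ(ρt)_known − 3240 × (depth of known layers): K_A = 0 − 3240×39.9 = −129276; K_B = 70155.1 − 3240×(2.26 + 26.17) = −21958.1.
Balance: K_A + 39.9×ρ = K_B, so ρ = (K_B − K_A)/39.9 = 107318/39.9 = 2690 kg/m³.

2690 kg/m³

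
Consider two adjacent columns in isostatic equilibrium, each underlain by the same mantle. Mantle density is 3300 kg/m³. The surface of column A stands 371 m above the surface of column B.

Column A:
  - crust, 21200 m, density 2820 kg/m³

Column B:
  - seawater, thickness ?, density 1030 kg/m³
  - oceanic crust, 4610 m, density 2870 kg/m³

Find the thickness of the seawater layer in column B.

3070 m

Take the compensation level at the base of the deeper column (depth z_c below the surface of column A) and equate Σ ρ_i t_i down to z_c; mantle fills any gap and the z_c terms cancel.
Column A: 21200×2820 + (z_c − 21200)×3300
Column B: 371×0 + x×1030 + 4610×2870 + (z_c − 371 − 4610 − x)×3300
The z_c×3300 term appears on both sides and cancels. Collect the known terms of each column as K = Σ(ρt)_known − 3300 × (depth of known layers): K_A = 59784000 − 3300×21200 = −10176000; K_B = 13230700 − 3300×(371 + 4610) = −3206600.
Balance: K_A = K_B − x×(3300 − 1030), so x = (K_B − K_A)/(3300 − 1030) = 6969400/2270 = 3070 m.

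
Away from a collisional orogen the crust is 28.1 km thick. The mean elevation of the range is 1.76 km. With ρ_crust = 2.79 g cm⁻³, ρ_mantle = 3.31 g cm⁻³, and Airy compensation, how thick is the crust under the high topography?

39.3 km

Root depth r = h ρ_c / (ρ_m − ρ_c) = 1.76 km × 2.79 / 0.52 = 9.443 km.
Total thickness = T + h + r = 28.1 km + 1.76 km + 9.443 km = 39.3 km.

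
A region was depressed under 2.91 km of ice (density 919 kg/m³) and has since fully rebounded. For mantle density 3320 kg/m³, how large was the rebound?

0.806 km

Removing the load lets mantle flow back in; uplift u satisfies ρ_ice t = ρ_m u.
u = t ρ_ice/ρ_m = 2.91 km × 919/3320 = 0.806 km.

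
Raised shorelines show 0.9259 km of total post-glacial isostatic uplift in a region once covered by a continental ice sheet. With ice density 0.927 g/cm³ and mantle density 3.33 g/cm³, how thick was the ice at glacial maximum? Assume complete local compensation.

u = t ρ_ice/ρ_m → t = u ρ_m/ρ_ice = 0.9259 km × 3.33/0.927 = 3.33 km.

3.33 km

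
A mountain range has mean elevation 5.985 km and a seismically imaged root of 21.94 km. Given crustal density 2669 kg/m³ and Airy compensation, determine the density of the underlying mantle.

3400 kg/m³

Airy balance: ρ_c h = (ρ_m − ρ_c) r → ρ_m = ρ_c (1 + h/r).
ρ_m = 2669 × (1 + 5.985 km/21.94 km) = 3400 kg/m³.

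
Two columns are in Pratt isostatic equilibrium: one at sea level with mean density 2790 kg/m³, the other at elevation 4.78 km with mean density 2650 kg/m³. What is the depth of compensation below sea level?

ρ_ref D = ρ (D + h) → D (ρ_ref − ρ) = ρ h.
D = ρ h/(ρ_ref − ρ) = 2650 × 4.78 km/(2790 − 2650) = 90.5 km.

90.5 km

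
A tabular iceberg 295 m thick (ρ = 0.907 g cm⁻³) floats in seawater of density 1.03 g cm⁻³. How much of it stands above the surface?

Floating equilibrium: submerged depth d = t ρ_obj/ρ_fluid = 295 m × 0.907/1.03 = 259.8 m.
Freeboard = t − d = 295 m − 259.8 m = 35.2 m.

35.2 m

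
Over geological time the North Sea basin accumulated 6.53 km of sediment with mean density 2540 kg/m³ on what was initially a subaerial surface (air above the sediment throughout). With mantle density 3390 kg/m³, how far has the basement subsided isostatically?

4.89 km

Subaerial load: s = t ρ_sed / ρ_m = 6.53 km × 2540/3390 = 4.89 km.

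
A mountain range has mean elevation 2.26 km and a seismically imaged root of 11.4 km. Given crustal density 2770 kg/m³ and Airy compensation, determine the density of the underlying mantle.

3320 kg/m³

Airy balance: ρ_c h = (ρ_m − ρ_c) r → ρ_m = ρ_c (1 + h/r).
ρ_m = 2770 × (1 + 2.26 km/11.4 km) = 3320 kg/m³.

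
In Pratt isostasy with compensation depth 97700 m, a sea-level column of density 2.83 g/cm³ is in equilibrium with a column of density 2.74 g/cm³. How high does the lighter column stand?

ρ_ref D = ρ (D + h) → h = D (ρ_ref − ρ)/ρ.
h = 97700 m × (2.83 − 2.74)/2.74 = 3210 m.

3210 m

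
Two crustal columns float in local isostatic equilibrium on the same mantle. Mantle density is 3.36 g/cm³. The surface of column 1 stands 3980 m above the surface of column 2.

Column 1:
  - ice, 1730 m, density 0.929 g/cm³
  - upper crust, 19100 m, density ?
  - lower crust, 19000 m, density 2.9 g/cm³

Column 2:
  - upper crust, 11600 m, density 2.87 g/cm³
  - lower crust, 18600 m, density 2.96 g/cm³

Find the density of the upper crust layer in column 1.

Take the compensation level at the base of the deeper column (depth z_c below the surface of column 1) and equate Σ ρ_i t_i down to z_c; mantle fills any gap and the z_c terms cancel.
Column 1: 1730×0.929 + 19100×ρ + 19000×2.9 + (z_c − 39830)×3.36
Column 2: 3980×0 + 11600×2.87 + 18600×2.96 + (z_c − 3980 − 30200)×3.36
The z_c×3.36 term appears on both sides and cancels. Collect the known terms of each column as K = Σ(ρt)_known − 3.36 × (depth of known layers): K_1 = 56707.17 − 3.36×39830 = −77121.63; K_2 = 88348 − 3.36×(3980 + 30200) = −26496.8.
Balance: K_1 + 19100×ρ = K_2, so ρ = (K_2 − K_1)/19100 = 50624.8/19100 = 2.65 g/cm³.

2.65 g/cm³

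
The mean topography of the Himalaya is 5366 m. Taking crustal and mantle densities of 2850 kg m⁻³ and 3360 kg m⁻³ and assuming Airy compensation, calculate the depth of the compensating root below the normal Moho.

30000 m

Isostatic balance requires: the weight of the topography is balanced by the buoyancy of the root, ρ_c h = (ρ_m − ρ_c) r.
r = h · ρ_c / (ρ_m − ρ_c) = 5366 m × 2850 / (3360 − 2850) = 30000 m.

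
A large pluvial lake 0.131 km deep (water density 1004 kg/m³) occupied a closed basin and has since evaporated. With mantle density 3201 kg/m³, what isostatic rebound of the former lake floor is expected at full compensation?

u = d ρ_w/ρ_m = 0.131 km × 1004/3201 = 0.0411 km.

0.0411 km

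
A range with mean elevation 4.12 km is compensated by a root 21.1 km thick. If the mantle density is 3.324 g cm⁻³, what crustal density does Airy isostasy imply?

ρ_c h = (ρ_m − ρ_c) r → ρ_c (h + r) = ρ_m r → ρ_c = ρ_m r / (h + r).
ρ_c = 3.324 × 21.1 km / (4.12 km + 21.1 km) = 2.78 g cm⁻³.

2.78 g cm⁻³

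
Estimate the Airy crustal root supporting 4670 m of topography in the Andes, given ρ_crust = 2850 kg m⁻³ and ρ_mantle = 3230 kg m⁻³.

In Airy isostatic equilibrium: the weight of the topography is balanced by the buoyancy of the root, ρ_c h = (ρ_m − ρ_c) r.
r = h · ρ_c / (ρ_m − ρ_c) = 4670 m × 2850 / (3230 − 2850) = 35000 m.

35000 m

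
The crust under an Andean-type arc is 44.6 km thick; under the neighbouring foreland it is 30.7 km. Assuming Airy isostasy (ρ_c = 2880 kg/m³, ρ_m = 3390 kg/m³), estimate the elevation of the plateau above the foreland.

2.09 km

Excess crust Δ = 44.6 km − 30.7 km = 13.9 km, split between elevation h and root r with h + r = Δ.
Airy balance ρ_c h = (ρ_m − ρ_c) r gives r = h ρ_c/(ρ_m − ρ_c), so h (1 + ρ_c/(ρ_m − ρ_c)) = Δ, i.e. h = Δ (ρ_m − ρ_c)/ρ_m.
h = 13.9 km × 510/3390 = 2.09 km.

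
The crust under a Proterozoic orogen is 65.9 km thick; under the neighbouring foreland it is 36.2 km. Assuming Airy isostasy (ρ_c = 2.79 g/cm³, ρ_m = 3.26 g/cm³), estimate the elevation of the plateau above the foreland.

Excess crust Δ = 65.9 km − 36.2 km = 29.7 km, split between elevation h and root r with h + r = Δ.
Airy balance ρ_c h = (ρ_m − ρ_c) r gives r = h ρ_c/(ρ_m − ρ_c), so h (1 + ρ_c/(ρ_m − ρ_c)) = Δ, i.e. h = Δ (ρ_m − ρ_c)/ρ_m.
h = 29.7 km × 0.47/3.26 = 4.28 km.

4.28 km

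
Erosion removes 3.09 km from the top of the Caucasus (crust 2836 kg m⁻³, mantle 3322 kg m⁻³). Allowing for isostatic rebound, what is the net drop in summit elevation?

Rebound u = e ρ_c/ρ_m = 3.09 km × 2836/3322 = 2.638 km.
Net surface drop = e − u = 3.09 km − 2.638 km = e (ρ_m − ρ_c)/ρ_m = 0.452 km.

0.452 km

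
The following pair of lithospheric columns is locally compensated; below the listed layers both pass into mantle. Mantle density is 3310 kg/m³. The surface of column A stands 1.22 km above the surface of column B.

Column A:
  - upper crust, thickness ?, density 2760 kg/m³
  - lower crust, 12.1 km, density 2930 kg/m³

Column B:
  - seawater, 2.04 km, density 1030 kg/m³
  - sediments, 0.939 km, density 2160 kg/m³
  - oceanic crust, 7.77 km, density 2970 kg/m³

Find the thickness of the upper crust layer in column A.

14.2 km

Take the compensation level at the base of the deeper column (depth z_c below the surface of column A) and equate Σ ρ_i t_i down to z_c; mantle fills any gap and the z_c terms cancel.
Column A: x×2760 + 12.1×2930 + (z_c − 12.1 − x)×3310
Column B: 1.22×0 + 2.04×1030 + 0.939×2160 + 7.77×2970 + (z_c − 1.22 − 10.749)×3310
The z_c×3310 term appears on both sides and cancels. Collect the known terms of each column as K = Σ(ρt)_known − 3310 × (depth of known layers): K_A = 35453 − 3310×12.1 = −4598; K_B = 27206.34 − 3310×(1.22 + 10.749) = −12411.05.
Balance: K_A − x×(3310 − 2760) = K_B, so x = (K_A − K_B)/(3310 − 2760) = 7813.05/550 = 14.2 km.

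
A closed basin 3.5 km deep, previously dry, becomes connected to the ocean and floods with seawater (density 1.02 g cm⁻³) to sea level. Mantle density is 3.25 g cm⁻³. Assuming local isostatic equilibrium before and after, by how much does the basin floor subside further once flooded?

1.6 km

After flooding the water column is d + s deep. Its weight must equal the weight of mantle displaced by the extra subsidence s: (d + s) ρ_w = s ρ_m.
s = d ρ_w / (ρ_m − ρ_w) = 3.5 km × 1.02/(3.25 − 1.02) = 1.6 km.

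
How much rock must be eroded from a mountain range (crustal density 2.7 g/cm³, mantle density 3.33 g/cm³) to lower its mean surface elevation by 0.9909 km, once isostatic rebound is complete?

5.24 km

Net drop Δ = e − u = e − e ρ_c/ρ_m = e (ρ_m − ρ_c)/ρ_m.
e = Δ ρ_m/(ρ_m − ρ_c) = 0.9909 km × 3.33/0.63 = 5.24 km.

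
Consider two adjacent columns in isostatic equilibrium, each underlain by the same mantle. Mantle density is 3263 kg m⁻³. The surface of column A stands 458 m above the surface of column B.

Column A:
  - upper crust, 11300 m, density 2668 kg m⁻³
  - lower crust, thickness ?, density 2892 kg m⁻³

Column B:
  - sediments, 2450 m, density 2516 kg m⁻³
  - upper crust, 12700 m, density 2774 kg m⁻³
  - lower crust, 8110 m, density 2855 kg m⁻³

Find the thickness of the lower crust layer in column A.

Take the compensation level at the base of the deeper column (depth z_c below the surface of column A) and equate Σ ρ_i t_i down to z_c; mantle fills any gap and the z_c terms cancel.
Column A: 11300×2668 + x×2892 + (z_c − 11300 − x)×3263
Column B: 458×0 + 2450×2516 + 12700×2774 + 8110×2855 + (z_c − 458 − 23260)×3263
The z_c×3263 term appears on both sides and cancels. Collect the known terms of each column as K = Σ(ρt)_known − 3263 × (depth of known layers): K_A = 30148400 − 3263×11300 = −6723500; K_B = 64548050 − 3263×(458 + 23260) = −12843784.
Balance: K_A − x×(3263 − 2892) = K_B, so x = (K_A − K_B)/(3263 − 2892) = 6120280/371 = 16500 m.

16500 m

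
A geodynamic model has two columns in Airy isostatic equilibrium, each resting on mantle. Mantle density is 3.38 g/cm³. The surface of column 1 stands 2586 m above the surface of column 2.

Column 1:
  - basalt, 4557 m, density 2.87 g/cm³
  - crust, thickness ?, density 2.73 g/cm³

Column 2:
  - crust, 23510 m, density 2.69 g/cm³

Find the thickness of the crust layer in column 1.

34800 m

Take the compensation level at the base of the deeper column (depth z_c below the surface of column 1) and equate Σ ρ_i t_i down to z_c; mantle fills any gap and the z_c terms cancel.
Column 1: 4557×2.87 + x×2.73 + (z_c − 4557 − x)×3.38
Column 2: 2586×0 + 23510×2.69 + (z_c − 2586 − 23510)×3.38
The z_c×3.38 term appears on both sides and cancels. Collect the known terms of each column as K = Σ(ρt)_known − 3.38 × (depth of known layers): K_1 = 13078.59 − 3.38×4557 = −2324.07; K_2 = 63241.9 − 3.38×(2586 + 23510) = −24962.58.
Balance: K_1 − x×(3.38 − 2.73) = K_2, so x = (K_1 − K_2)/(3.38 − 2.73) = 22638.5/0.65 = 34800 m.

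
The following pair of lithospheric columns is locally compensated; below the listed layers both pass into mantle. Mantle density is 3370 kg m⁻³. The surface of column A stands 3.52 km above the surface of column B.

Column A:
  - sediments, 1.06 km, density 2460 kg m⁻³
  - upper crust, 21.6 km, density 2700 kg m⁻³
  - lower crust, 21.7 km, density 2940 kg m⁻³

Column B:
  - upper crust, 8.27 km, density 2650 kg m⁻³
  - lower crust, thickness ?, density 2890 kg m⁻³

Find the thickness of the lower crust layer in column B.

Take the compensation level at the base of the deeper column (depth z_c below the surface of column A) and equate Σ ρ_i t_i down to z_c; mantle fills any gap and the z_c terms cancel.
Column A: 1.06×2460 + 21.6×2700 + 21.7×2940 + (z_c − 44.36)×3370
Column B: 3.52×0 + 8.27×2650 + x×2890 + (z_c − 3.52 − 8.27 − x)×3370
The z_c×3370 term appears on both sides and cancels. Collect the known terms of each column as K = Σ(ρt)_known − 3370 × (depth of known layers): K_A = 124725.6 − 3370×44.36 = −24767.6; K_B = 21915.5 − 3370×(3.52 + 8.27) = −17816.8.
Balance: K_A = K_B − x×(3370 − 2890), so x = (K_B − K_A)/(3370 − 2890) = 6950.8/480 = 14.5 km.

14.5 km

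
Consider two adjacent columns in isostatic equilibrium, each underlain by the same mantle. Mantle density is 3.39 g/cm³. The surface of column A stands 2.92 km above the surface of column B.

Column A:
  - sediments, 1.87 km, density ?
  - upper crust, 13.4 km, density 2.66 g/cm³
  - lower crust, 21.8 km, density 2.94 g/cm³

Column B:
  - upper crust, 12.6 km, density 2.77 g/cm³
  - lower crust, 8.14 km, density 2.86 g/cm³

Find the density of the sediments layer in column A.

2.09 g/cm³

Take the compensation level at the base of the deeper column (depth z_c below the surface of column A) and equate Σ ρ_i t_i down to z_c; mantle fills any gap and the z_c terms cancel.
Column A: 1.87×ρ + 13.4×2.66 + 21.8×2.94 + (z_c − 37.07)×3.39
Column B: 2.92×0 + 12.6×2.77 + 8.14×2.86 + (z_c − 2.92 − 20.74)×3.39
The z_c×3.39 term appears on both sides and cancels. Collect the known terms of each column as K = Σ(ρt)_known − 3.39 × (depth of known layers): K_A = 99.736 − 3.39×37.07 = −25.9313; K_B = 58.1824 − 3.39×(2.92 + 20.74) = −22.025.
Balance: K_A + 1.87×ρ = K_B, so ρ = (K_B − K_A)/1.87 = 3.9063/1.87 = 2.09 g/cm³.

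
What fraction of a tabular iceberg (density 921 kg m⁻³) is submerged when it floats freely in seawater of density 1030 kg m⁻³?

Submerged fraction = ρ_obj/ρ_fluid = 921/1030 = 0.894.

0.894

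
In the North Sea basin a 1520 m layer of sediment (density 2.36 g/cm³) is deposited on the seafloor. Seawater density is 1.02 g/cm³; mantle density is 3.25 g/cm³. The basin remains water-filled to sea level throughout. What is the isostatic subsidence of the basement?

913 m

Submarine loading: the sediment displaces seawater, and the subsidence is in turn flooded, so s (ρ_m − ρ_w) = t (ρ_sed − ρ_w).
s = 1520 m × (2.36 − 1.02) / (3.25 − 1.02) = 913 m.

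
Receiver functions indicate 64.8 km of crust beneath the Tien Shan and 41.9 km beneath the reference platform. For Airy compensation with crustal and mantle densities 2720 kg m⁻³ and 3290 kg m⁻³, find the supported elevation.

3.97 km

Excess crust Δ = 64.8 km − 41.9 km = 22.9 km, split between elevation h and root r with h + r = Δ.
Airy balance ρ_c h = (ρ_m − ρ_c) r gives r = h ρ_c/(ρ_m − ρ_c), so h (1 + ρ_c/(ρ_m − ρ_c)) = Δ, i.e. h = Δ (ρ_m − ρ_c)/ρ_m.
h = 22.9 km × 570/3290 = 3.97 km.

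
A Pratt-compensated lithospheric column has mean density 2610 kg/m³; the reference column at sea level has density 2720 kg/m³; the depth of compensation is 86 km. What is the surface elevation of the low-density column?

3.62 km

ρ_ref D = ρ (D + h) → h = D (ρ_ref − ρ)/ρ.
h = 86 km × (2720 − 2610)/2610 = 3.62 km.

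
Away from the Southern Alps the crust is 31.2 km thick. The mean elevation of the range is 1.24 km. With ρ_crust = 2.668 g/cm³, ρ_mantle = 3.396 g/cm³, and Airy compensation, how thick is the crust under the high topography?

Root depth r = h ρ_c / (ρ_m − ρ_c) = 1.24 km × 2.668 / 0.728 = 4.544 km.
Total thickness = T + h + r = 31.2 km + 1.24 km + 4.544 km = 37 km.

37 km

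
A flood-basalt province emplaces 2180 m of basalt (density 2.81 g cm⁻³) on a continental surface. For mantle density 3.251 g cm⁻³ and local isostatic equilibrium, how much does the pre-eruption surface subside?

1880 m

Subaerial loading: s = t ρ_load / ρ_m.
s = 2180 m × 2.81/3.251 = 1880 m.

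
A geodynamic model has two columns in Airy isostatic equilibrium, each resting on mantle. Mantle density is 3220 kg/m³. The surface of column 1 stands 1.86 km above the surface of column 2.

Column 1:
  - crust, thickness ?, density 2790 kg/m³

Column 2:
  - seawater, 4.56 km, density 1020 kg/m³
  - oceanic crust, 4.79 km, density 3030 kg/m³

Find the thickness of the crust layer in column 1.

Take the compensation level at the base of the deeper column (depth z_c below the surface of column 1) and equate Σ ρ_i t_i down to z_c; mantle fills any gap and the z_c terms cancel.
Column 1: x×2790 + (z_c − 0 − x)×3220
Column 2: 1.86×0 + 4.56×1020 + 4.79×3030 + (z_c − 1.86 − 9.35)×3220
The z_c×3220 term appears on both sides and cancels. Collect the known terms of each column as K = Σ(ρt)_known − 3220 × (depth of known layers): K_1 = 0 − 3220×0 = 0; K_2 = 19164.9 − 3220×(1.86 + 9.35) = −16931.3.
Balance: K_1 − x×(3220 − 2790) = K_2, so x = (K_1 − K_2)/(3220 − 2790) = 16931.3/430 = 39.4 km.

39.4 km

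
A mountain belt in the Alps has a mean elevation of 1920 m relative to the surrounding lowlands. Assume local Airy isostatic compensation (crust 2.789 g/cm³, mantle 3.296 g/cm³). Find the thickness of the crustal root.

10600 m

By Archimedes' principle applied to the lithosphere: the weight of the topography is balanced by the buoyancy of the root, ρ_c h = (ρ_m − ρ_c) r.
r = h · ρ_c / (ρ_m − ρ_c) = 1920 m × 2.789 / (3.296 − 2.789) = 10600 m.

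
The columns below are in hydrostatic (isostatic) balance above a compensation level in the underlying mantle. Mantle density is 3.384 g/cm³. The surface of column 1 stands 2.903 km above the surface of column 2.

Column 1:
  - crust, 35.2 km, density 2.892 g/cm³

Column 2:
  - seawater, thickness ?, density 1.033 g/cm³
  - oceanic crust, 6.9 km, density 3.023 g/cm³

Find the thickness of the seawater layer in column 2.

2.13 km

Take the compensation level at the base of the deeper column (depth z_c below the surface of column 1) and equate Σ ρ_i t_i down to z_c; mantle fills any gap and the z_c terms cancel.
Column 1: 35.2×2.892 + (z_c − 35.2)×3.384
Column 2: 2.903×0 + x×1.033 + 6.9×3.023 + (z_c − 2.903 − 6.9 − x)×3.384
The z_c×3.384 term appears on both sides and cancels. Collect the known terms of each column as K = Σ(ρt)_known − 3.384 × (depth of known layers): K_1 = 101.7984 − 3.384×35.2 = −17.3184; K_2 = 20.8587 − 3.384×(2.903 + 6.9) = −12.314652.
Balance: K_1 = K_2 − x×(3.384 − 1.033), so x = (K_2 − K_1)/(3.384 − 1.033) = 5.00375/2.351 = 2.13 km.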